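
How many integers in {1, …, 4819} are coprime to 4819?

Factor: 4819 = 61 · 79.
φ(4819) = (61−1) · (79−1) = 60 · 78 = 4680.

4680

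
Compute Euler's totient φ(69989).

62656

Factor: 69989 = 17 · 23 · 179.
φ(69989) = (17−1) · (23−1) · (179−1) = 16 · 22 · 178 = 62656.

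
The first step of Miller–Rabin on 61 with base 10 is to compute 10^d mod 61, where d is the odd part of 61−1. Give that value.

61 − 1 = 60 = 2^2 · 15, so d = 15.
10^1 ≡ 10 (mod 61)
10^2 ≡ 10^2 = 100 ≡ 39 (mod 61)
10^4 ≡ 39^2 = 1521 ≡ 57 (mod 61)
10^8 ≡ 57^2 = 3249 ≡ 16 (mod 61)
15 = 8 + 4 + 2 + 1 in binary powers of 2.
So 10^15 ≡ 16 · 57 · 39 · 10 ≡ 50 (mod 61).
Squaring chain: 50 → 60; reaches −1, so base 10 does not prove 61 composite.

50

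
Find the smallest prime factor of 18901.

41

18901 is odd.
Digit sum 19, not divisible by 3.
Ends in 1: not divisible by 5.
7: 18901 = 7·2700 + 1
11: 18901 = 11·1718 + 3
13: 18901 = 13·1453 + 12
17: 18901 = 17·1111 + 14
19: 18901 = 19·994 + 15
23: 18901 = 23·821 + 18
29: 18901 = 29·651 + 22
31: 18901 = 31·609 + 22
37: 18901 = 37·510 + 31
41: 18901 = 41·461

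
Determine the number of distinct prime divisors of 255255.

255255 = 3 · 85085
85085 = 5 · 17017
17017 = 7 · 2431
2431 = 11 · 221
221 = 13 · 17
255255 = 3 · 5 · 7 · 11 · 13 · 17, which has 6 distinct prime factors.

6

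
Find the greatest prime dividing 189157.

83

189157 = 43 · 4399
4399 = 53 · 83
83 is prime.
So 189157 = 43 · 53 · 83; the largest prime factor is 83.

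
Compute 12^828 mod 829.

1

12^1 ≡ 12 (mod 829)
12^2 ≡ 12^2 = 144 ≡ 144 (mod 829)
12^4 ≡ 144^2 = 20736 ≡ 11 (mod 829)
12^8 ≡ 11^2 = 121 ≡ 121 (mod 829)
12^16 ≡ 121^2 = 14641 ≡ 548 (mod 829)
12^32 ≡ 548^2 = 300304 ≡ 206 (mod 829)
12^64 ≡ 206^2 = 42436 ≡ 157 (mod 829)
12^128 ≡ 157^2 = 24649 ≡ 608 (mod 829)
12^256 ≡ 608^2 = 369664 ≡ 759 (mod 829)
12^512 ≡ 759^2 = 576081 ≡ 755 (mod 829)
828 = 512 + 256 + 32 + 16 + 8 + 4 in binary powers of 2.
So 12^828 ≡ 755 · 759 · 206 · 548 · 121 · 11 ≡ 1 (mod 829).
Since the result is 1, base 12 gives no evidence that 829 is composite.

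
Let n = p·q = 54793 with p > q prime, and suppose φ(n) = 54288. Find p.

φ(n) = (p−1)(q−1) = n − (p+q) + 1, so p + q = 54793 − 54288 + 1 = 506.
p and q are the roots of t² − 506t + 54793 = 0.
Discriminant: 506² − 4·54793 = 256036 − 219172 = 36864; √36864 = 192.
q = (506 − 192)/2 = 157, p = (506 + 192)/2 = 349.
Check: 157 · 349 = 54793.

349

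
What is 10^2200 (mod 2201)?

10^1 ≡ 10 (mod 2201)
10^2 ≡ 10^2 = 100 ≡ 100 (mod 2201)
10^4 ≡ 100^2 = 10000 ≡ 1196 (mod 2201)
10^8 ≡ 1196^2 = 1430416 ≡ 1967 (mod 2201)
10^16 ≡ 1967^2 = 3869089 ≡ 1932 (mod 2201)
10^32 ≡ 1932^2 = 3732624 ≡ 1929 (mod 2201)
10^64 ≡ 1929^2 = 3721041 ≡ 1351 (mod 2201)
10^128 ≡ 1351^2 = 1825201 ≡ 572 (mod 2201)
10^256 ≡ 572^2 = 327184 ≡ 1436 (mod 2201)
10^512 ≡ 1436^2 = 2062096 ≡ 1960 (mod 2201)
10^1024 ≡ 1960^2 = 3841600 ≡ 855 (mod 2201)
10^2048 ≡ 855^2 = 731025 ≡ 293 (mod 2201)
2200 = 2048 + 128 + 16 + 8 in binary powers of 2.
So 10^2200 ≡ 293 · 572 · 1932 · 1967 ≡ 1369 (mod 2201).
Since 1369 ≠ 1, base 10 is a Fermat witness: 2201 is composite.

1369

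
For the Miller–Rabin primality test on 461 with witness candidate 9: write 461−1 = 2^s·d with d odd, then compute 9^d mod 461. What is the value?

460

461 − 1 = 460 = 2^2 · 115, so d = 115.
9^1 ≡ 9 (mod 461)
9^2 ≡ 9^2 = 81 ≡ 81 (mod 461)
9^4 ≡ 81^2 = 6561 ≡ 107 (mod 461)
9^8 ≡ 107^2 = 11449 ≡ 385 (mod 461)
9^16 ≡ 385^2 = 148225 ≡ 244 (mod 461)
9^32 ≡ 244^2 = 59536 ≡ 67 (mod 461)
9^64 ≡ 67^2 = 4489 ≡ 340 (mod 461)
115 = 64 + 32 + 16 + 2 + 1 in binary powers of 2.
So 9^115 ≡ 340 · 67 · 244 · 81 · 9 ≡ 460 (mod 461).
Since 9^d ≡ 460 (mod 461), base 9 does not prove 461 composite.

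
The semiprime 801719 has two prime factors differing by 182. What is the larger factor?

Since p = q + 182, we have 801719 = q(q + 182), so q² + 182q − 801719 = 0.
Discriminant: 182² + 4·801719 = 33124 + 3206876 = 3240000; √3240000 = 1800.
q = (−182 + 1800)/2 = 809, and p = q + 182 = 991.
Check: 809 · 991 = 801719.

991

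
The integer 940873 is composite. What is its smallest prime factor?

940873 is odd.
Digit sum 31, not divisible by 3.
Ends in 3: not divisible by 5.
7: 940873 = 7·134410 + 3
11: 940873 = 11·85533 + 10
13: 940873 = 13·72374 + 11
17: 940873 = 17·55345 + 8
19: 940873 = 19·49519 + 12
23: 940873 = 23·40907 + 12
29: 940873 = 29·32443 + 26
31: 940873 = 31·30350 + 23
37: 940873 = 37·25429

37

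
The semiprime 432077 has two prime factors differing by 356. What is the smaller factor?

503

Since p = q + 356, we have 432077 = q(q + 356), so q² + 356q − 432077 = 0.
Discriminant: 356² + 4·432077 = 126736 + 1728308 = 1855044; √1855044 = 1362.
q = (−356 + 1362)/2 = 503, and p = q + 356 = 859.
Check: 503 · 859 = 432077.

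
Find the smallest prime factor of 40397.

7

40397 is odd.
Digit sum 23, not divisible by 3.
Ends in 7: not divisible by 5.
7: 40397 = 7·5771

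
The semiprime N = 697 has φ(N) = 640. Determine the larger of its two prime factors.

φ(n) = (p−1)(q−1) = n − (p+q) + 1, so p + q = 697 − 640 + 1 = 58.
p and q are the roots of t² − 58t + 697 = 0.
Discriminant: 58² − 4·697 = 3364 − 2788 = 576; √576 = 24.
q = (58 − 24)/2 = 17, p = (58 + 24)/2 = 41.
Check: 17 · 41 = 697.

41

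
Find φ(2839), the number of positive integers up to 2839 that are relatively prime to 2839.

2656

Factor: 2839 = 17 · 167.
φ(2839) = (17−1) · (167−1) = 16 · 166 = 2656.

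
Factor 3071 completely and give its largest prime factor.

83

3071 = 37 · 83
83 is prime.
So 3071 = 37 · 83; the largest prime factor is 83.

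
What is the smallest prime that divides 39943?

59

39943 is odd.
Digit sum 28, not divisible by 3.
Ends in 3: not divisible by 5.
7: 39943 = 7·5706 + 1
11: 39943 = 11·3631 + 2
13: 39943 = 13·3072 + 7
17: 39943 = 17·2349 + 10
19: 39943 = 19·2102 + 5
23: 39943 = 23·1736 + 15
29: 39943 = 29·1377 + 10
31: 39943 = 31·1288 + 15
37: 39943 = 37·1079 + 20
41: 39943 = 41·974 + 9
43: 39943 = 43·928 + 39
47: 39943 = 47·849 + 40
53: 39943 = 53·753 + 34
59: 39943 = 59·677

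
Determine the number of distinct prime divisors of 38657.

3

38657 = 29 · 1333
1333 = 31 · 43
38657 = 29 · 31 · 43, which has 3 distinct prime factors.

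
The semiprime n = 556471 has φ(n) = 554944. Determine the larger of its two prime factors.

φ(n) = (p−1)(q−1) = n − (p+q) + 1, so p + q = 556471 − 554944 + 1 = 1528.
p and q are the roots of t² − 1528t + 556471 = 0.
Discriminant: 1528² − 4·556471 = 2334784 − 2225884 = 108900; √108900 = 330.
q = (1528 − 330)/2 = 599, p = (1528 + 330)/2 = 929.
Check: 599 · 929 = 556471.

929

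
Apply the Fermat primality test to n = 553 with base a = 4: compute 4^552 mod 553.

225

4^1 ≡ 4 (mod 553)
4^2 ≡ 4^2 = 16 ≡ 16 (mod 553)
4^4 ≡ 16^2 = 256 ≡ 256 (mod 553)
4^8 ≡ 256^2 = 65536 ≡ 282 (mod 553)
4^16 ≡ 282^2 = 79524 ≡ 445 (mod 553)
4^32 ≡ 445^2 = 198025 ≡ 51 (mod 553)
4^64 ≡ 51^2 = 2601 ≡ 389 (mod 553)
4^128 ≡ 389^2 = 151321 ≡ 352 (mod 553)
4^256 ≡ 352^2 = 123904 ≡ 32 (mod 553)
4^512 ≡ 32^2 = 1024 ≡ 471 (mod 553)
552 = 512 + 32 + 8 in binary powers of 2.
So 4^552 ≡ 471 · 51 · 282 ≡ 225 (mod 553).
Since 225 ≠ 1, base 4 is a Fermat witness: 553 is composite.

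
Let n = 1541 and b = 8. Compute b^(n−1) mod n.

8^1 ≡ 8 (mod 1541)
8^2 ≡ 8^2 = 64 ≡ 64 (mod 1541)
8^4 ≡ 64^2 = 4096 ≡ 1014 (mod 1541)
8^8 ≡ 1014^2 = 1028196 ≡ 349 (mod 1541)
8^16 ≡ 349^2 = 121801 ≡ 62 (mod 1541)
8^32 ≡ 62^2 = 3844 ≡ 762 (mod 1541)
8^64 ≡ 762^2 = 580644 ≡ 1228 (mod 1541)
8^128 ≡ 1228^2 = 1507984 ≡ 886 (mod 1541)
8^256 ≡ 886^2 = 784996 ≡ 627 (mod 1541)
8^512 ≡ 627^2 = 393129 ≡ 174 (mod 1541)
8^1024 ≡ 174^2 = 30276 ≡ 997 (mod 1541)
1540 = 1024 + 512 + 4 in binary powers of 2.
So 8^1540 ≡ 997 · 174 · 1014 ≡ 1 (mod 1541).
Since the result is 1, base 8 gives no evidence that 1541 is composite.

1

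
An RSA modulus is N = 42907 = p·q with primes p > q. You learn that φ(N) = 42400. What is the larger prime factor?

φ(n) = (p−1)(q−1) = n − (p+q) + 1, so p + q = 42907 − 42400 + 1 = 508.
p and q are the roots of t² − 508t + 42907 = 0.
Discriminant: 508² − 4·42907 = 258064 − 171628 = 86436; √86436 = 294.
q = (508 − 294)/2 = 107, p = (508 + 294)/2 = 401.
Check: 107 · 401 = 42907.

401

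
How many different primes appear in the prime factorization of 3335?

3

3335 = 5 · 667
667 = 23 · 29
3335 = 5 · 23 · 29, which has 3 distinct prime factors.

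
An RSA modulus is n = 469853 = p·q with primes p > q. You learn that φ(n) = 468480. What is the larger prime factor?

φ(n) = (p−1)(q−1) = n − (p+q) + 1, so p + q = 469853 − 468480 + 1 = 1374.
p and q are the roots of t² − 1374t + 469853 = 0.
Discriminant: 1374² − 4·469853 = 1887876 − 1879412 = 8464; √8464 = 92.
q = (1374 − 92)/2 = 641, p = (1374 + 92)/2 = 733.
Check: 641 · 733 = 469853.

733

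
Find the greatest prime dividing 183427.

97

183427 = 31 · 5917
5917 = 61 · 97
97 is prime.
So 183427 = 31 · 61 · 97; the largest prime factor is 97.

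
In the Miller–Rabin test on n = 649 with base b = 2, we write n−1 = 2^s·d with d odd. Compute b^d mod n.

519

649 − 1 = 648 = 2^3 · 81, so d = 81.
2^1 ≡ 2 (mod 649)
2^2 ≡ 2^2 = 4 ≡ 4 (mod 649)
2^4 ≡ 4^2 = 16 ≡ 16 (mod 649)
2^8 ≡ 16^2 = 256 ≡ 256 (mod 649)
2^16 ≡ 256^2 = 65536 ≡ 636 (mod 649)
2^32 ≡ 636^2 = 404496 ≡ 169 (mod 649)
2^64 ≡ 169^2 = 28561 ≡ 5 (mod 649)
81 = 64 + 16 + 1 in binary powers of 2.
So 2^81 ≡ 5 · 636 · 2 ≡ 519 (mod 649).
Squaring chain: 519 → 26 → 27; never reaches −1, so base 2 is a Miller–Rabin witness that 649 is composite.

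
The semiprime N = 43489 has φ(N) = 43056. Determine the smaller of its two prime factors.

φ(n) = (p−1)(q−1) = n − (p+q) + 1, so p + q = 43489 − 43056 + 1 = 434.
p and q are the roots of t² − 434t + 43489 = 0.
Discriminant: 434² − 4·43489 = 188356 − 173956 = 14400; √14400 = 120.
q = (434 − 120)/2 = 157, p = (434 + 120)/2 = 277.
Check: 157 · 277 = 43489.

157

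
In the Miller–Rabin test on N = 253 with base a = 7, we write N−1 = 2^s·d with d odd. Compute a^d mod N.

57

253 − 1 = 252 = 2^2 · 63, so d = 63.
7^1 ≡ 7 (mod 253)
7^2 ≡ 7^2 = 49 ≡ 49 (mod 253)
7^4 ≡ 49^2 = 2401 ≡ 124 (mod 253)
7^8 ≡ 124^2 = 15376 ≡ 196 (mod 253)
7^16 ≡ 196^2 = 38416 ≡ 213 (mod 253)
7^32 ≡ 213^2 = 45369 ≡ 82 (mod 253)
63 = 32 + 16 + 8 + 4 + 2 + 1 in binary powers of 2.
So 7^63 ≡ 82 · 213 · 196 · 124 · 49 · 7 ≡ 57 (mod 253).
Squaring chain: 57 → 213; never reaches −1, so base 7 is a Miller–Rabin witness that 253 is composite.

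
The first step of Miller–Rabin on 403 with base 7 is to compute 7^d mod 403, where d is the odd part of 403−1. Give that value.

403 − 1 = 402 = 2^1 · 201, so d = 201.
7^1 ≡ 7 (mod 403)
7^2 ≡ 7^2 = 49 ≡ 49 (mod 403)
7^4 ≡ 49^2 = 2401 ≡ 386 (mod 403)
7^8 ≡ 386^2 = 148996 ≡ 289 (mod 403)
7^16 ≡ 289^2 = 83521 ≡ 100 (mod 403)
7^32 ≡ 100^2 = 10000 ≡ 328 (mod 403)
7^64 ≡ 328^2 = 107584 ≡ 386 (mod 403)
7^128 ≡ 386^2 = 148996 ≡ 289 (mod 403)
201 = 128 + 64 + 8 + 1 in binary powers of 2.
So 7^201 ≡ 289 · 386 · 289 · 7 ≡ 190 (mod 403).
Squaring chain: 190; never reaches −1, so base 7 is a Miller–Rabin witness that 403 is composite.

190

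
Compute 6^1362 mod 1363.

397

6^1 ≡ 6 (mod 1363)
6^2 ≡ 6^2 = 36 ≡ 36 (mod 1363)
6^4 ≡ 36^2 = 1296 ≡ 1296 (mod 1363)
6^8 ≡ 1296^2 = 1679616 ≡ 400 (mod 1363)
6^16 ≡ 400^2 = 160000 ≡ 529 (mod 1363)
6^32 ≡ 529^2 = 279841 ≡ 426 (mod 1363)
6^64 ≡ 426^2 = 181476 ≡ 197 (mod 1363)
6^128 ≡ 197^2 = 38809 ≡ 645 (mod 1363)
6^256 ≡ 645^2 = 416025 ≡ 310 (mod 1363)
6^512 ≡ 310^2 = 96100 ≡ 690 (mod 1363)
6^1024 ≡ 690^2 = 476100 ≡ 413 (mod 1363)
1362 = 1024 + 256 + 64 + 16 + 2 in binary powers of 2.
So 6^1362 ≡ 413 · 310 · 197 · 529 · 36 ≡ 397 (mod 1363).
Since 397 ≠ 1, base 6 is a Fermat witness: 1363 is composite.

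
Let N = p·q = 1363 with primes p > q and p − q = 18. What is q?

29

Since p = q + 18, we have 1363 = q(q + 18), so q² + 18q − 1363 = 0.
Discriminant: 18² + 4·1363 = 324 + 5452 = 5776; √5776 = 76.
q = (−18 + 76)/2 = 29, and p = q + 18 = 47.
Check: 29 · 47 = 1363.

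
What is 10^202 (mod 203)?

10^1 ≡ 10 (mod 203)
10^2 ≡ 10^2 = 100 ≡ 100 (mod 203)
10^4 ≡ 100^2 = 10000 ≡ 53 (mod 203)
10^8 ≡ 53^2 = 2809 ≡ 170 (mod 203)
10^16 ≡ 170^2 = 28900 ≡ 74 (mod 203)
10^32 ≡ 74^2 = 5476 ≡ 198 (mod 203)
10^64 ≡ 198^2 = 39204 ≡ 25 (mod 203)
10^128 ≡ 25^2 = 625 ≡ 16 (mod 203)
202 = 128 + 64 + 8 + 2 in binary powers of 2.
So 10^202 ≡ 16 · 25 · 170 · 100 ≡ 109 (mod 203).
Since 109 ≠ 1, base 10 is a Fermat witness: 203 is composite.

109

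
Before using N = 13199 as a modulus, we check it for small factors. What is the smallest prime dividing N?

13199 is odd.
Digit sum 23, not divisible by 3.
Ends in 9: not divisible by 5.
7: 13199 = 7·1885 + 4
11: 13199 = 11·1199 + 10
13: 13199 = 13·1015 + 4
17: 13199 = 17·776 + 7
19: 13199 = 19·694 + 13
23: 13199 = 23·573 + 20
29: 13199 = 29·455 + 4
31: 13199 = 31·425 + 24
37: 13199 = 37·356 + 27
41: 13199 = 41·321 + 38
43: 13199 = 43·306 + 41
47: 13199 = 47·280 + 39
53: 13199 = 53·249 + 2
59: 13199 = 59·223 + 42
61: 13199 = 61·216 + 23
67: 13199 = 67·197

67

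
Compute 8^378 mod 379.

8^1 ≡ 8 (mod 379)
8^2 ≡ 8^2 = 64 ≡ 64 (mod 379)
8^4 ≡ 64^2 = 4096 ≡ 306 (mod 379)
8^8 ≡ 306^2 = 93636 ≡ 23 (mod 379)
8^16 ≡ 23^2 = 529 ≡ 150 (mod 379)
8^32 ≡ 150^2 = 22500 ≡ 139 (mod 379)
8^64 ≡ 139^2 = 19321 ≡ 371 (mod 379)
8^128 ≡ 371^2 = 137641 ≡ 64 (mod 379)
8^256 ≡ 64^2 = 4096 ≡ 306 (mod 379)
378 = 256 + 64 + 32 + 16 + 8 + 2 in binary powers of 2.
So 8^378 ≡ 306 · 371 · 139 · 150 · 23 · 64 ≡ 1 (mod 379).
Since the result is 1, base 8 gives no evidence that 379 is composite.

1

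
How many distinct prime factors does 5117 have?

3

5117 = 7 · 731
731 = 17 · 43
5117 = 7 · 17 · 43, which has 3 distinct prime factors.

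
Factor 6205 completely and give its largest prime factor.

73

6205 = 5 · 1241
1241 = 17 · 73
73 is prime.
So 6205 = 5 · 17 · 73; the largest prime factor is 73.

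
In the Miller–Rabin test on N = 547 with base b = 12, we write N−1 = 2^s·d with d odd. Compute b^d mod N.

546

547 − 1 = 546 = 2^1 · 273, so d = 273.
12^1 ≡ 12 (mod 547)
12^2 ≡ 12^2 = 144 ≡ 144 (mod 547)
12^4 ≡ 144^2 = 20736 ≡ 497 (mod 547)
12^8 ≡ 497^2 = 247009 ≡ 312 (mod 547)
12^16 ≡ 312^2 = 97344 ≡ 525 (mod 547)
12^32 ≡ 525^2 = 275625 ≡ 484 (mod 547)
12^64 ≡ 484^2 = 234256 ≡ 140 (mod 547)
12^128 ≡ 140^2 = 19600 ≡ 455 (mod 547)
12^256 ≡ 455^2 = 207025 ≡ 259 (mod 547)
273 = 256 + 16 + 1 in binary powers of 2.
So 12^273 ≡ 259 · 525 · 12 ≡ 546 (mod 547).
Since 12^d ≡ 546 (mod 547), base 12 does not prove 547 composite.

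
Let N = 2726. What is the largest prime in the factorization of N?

2726 = 2 · 1363
1363 = 29 · 47
47 is prime.
So 2726 = 2 · 29 · 47; the largest prime factor is 47.

47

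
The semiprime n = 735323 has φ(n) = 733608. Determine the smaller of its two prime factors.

829

φ(n) = (p−1)(q−1) = n − (p+q) + 1, so p + q = 735323 − 733608 + 1 = 1716.
p and q are the roots of t² − 1716t + 735323 = 0.
Discriminant: 1716² − 4·735323 = 2944656 − 2941292 = 3364; √3364 = 58.
q = (1716 − 58)/2 = 829, p = (1716 + 58)/2 = 887.
Check: 829 · 887 = 735323.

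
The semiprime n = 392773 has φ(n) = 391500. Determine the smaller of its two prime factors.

523

φ(n) = (p−1)(q−1) = n − (p+q) + 1, so p + q = 392773 − 391500 + 1 = 1274.
p and q are the roots of t² − 1274t + 392773 = 0.
Discriminant: 1274² − 4·392773 = 1623076 − 1571092 = 51984; √51984 = 228.
q = (1274 − 228)/2 = 523, p = (1274 + 228)/2 = 751.
Check: 523 · 751 = 392773.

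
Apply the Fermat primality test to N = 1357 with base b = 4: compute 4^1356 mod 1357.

685

4^1 ≡ 4 (mod 1357)
4^2 ≡ 4^2 = 16 ≡ 16 (mod 1357)
4^4 ≡ 16^2 = 256 ≡ 256 (mod 1357)
4^8 ≡ 256^2 = 65536 ≡ 400 (mod 1357)
4^16 ≡ 400^2 = 160000 ≡ 1231 (mod 1357)
4^32 ≡ 1231^2 = 1515361 ≡ 949 (mod 1357)
4^64 ≡ 949^2 = 900601 ≡ 910 (mod 1357)
4^128 ≡ 910^2 = 828100 ≡ 330 (mod 1357)
4^256 ≡ 330^2 = 108900 ≡ 340 (mod 1357)
4^512 ≡ 340^2 = 115600 ≡ 255 (mod 1357)
4^1024 ≡ 255^2 = 65025 ≡ 1246 (mod 1357)
1356 = 1024 + 256 + 64 + 8 + 4 in binary powers of 2.
So 4^1356 ≡ 1246 · 340 · 910 · 400 · 256 ≡ 685 (mod 1357).
Since 685 ≠ 1, base 4 is a Fermat witness: 1357 is composite.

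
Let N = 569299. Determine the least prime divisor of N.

569299 is odd.
Digit sum 40, not divisible by 3.
Ends in 9: not divisible by 5.
7: 569299 = 7·81328 + 3
11: 569299 = 11·51754 + 5
13: 569299 = 13·43792 + 3
17: 569299 = 17·33488 + 3
19: 569299 = 19·29963 + 2
23: 569299 = 23·24752 + 3
29: 569299 = 29·19631

29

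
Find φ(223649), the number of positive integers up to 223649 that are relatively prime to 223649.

207792

Factor: 223649 = 19 · 79 · 149.
φ(223649) = (19−1) · (79−1) · (149−1) = 18 · 78 · 148 = 207792.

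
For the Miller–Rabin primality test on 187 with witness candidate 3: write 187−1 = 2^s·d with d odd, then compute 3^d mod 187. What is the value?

187 − 1 = 186 = 2^1 · 93, so d = 93.
3^1 ≡ 3 (mod 187)
3^2 ≡ 3^2 = 9 ≡ 9 (mod 187)
3^4 ≡ 9^2 = 81 ≡ 81 (mod 187)
3^8 ≡ 81^2 = 6561 ≡ 16 (mod 187)
3^16 ≡ 16^2 = 256 ≡ 69 (mod 187)
3^32 ≡ 69^2 = 4761 ≡ 86 (mod 187)
3^64 ≡ 86^2 = 7396 ≡ 103 (mod 187)
93 = 64 + 16 + 8 + 4 + 1 in binary powers of 2.
So 3^93 ≡ 103 · 69 · 16 · 81 · 3 ≡ 148 (mod 187).
Squaring chain: 148; never reaches −1, so base 3 is a Miller–Rabin witness that 187 is composite.

148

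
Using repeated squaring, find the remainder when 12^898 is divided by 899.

12^1 ≡ 12 (mod 899)
12^2 ≡ 12^2 = 144 ≡ 144 (mod 899)
12^4 ≡ 144^2 = 20736 ≡ 59 (mod 899)
12^8 ≡ 59^2 = 3481 ≡ 784 (mod 899)
12^16 ≡ 784^2 = 614656 ≡ 639 (mod 899)
12^32 ≡ 639^2 = 408321 ≡ 175 (mod 899)
12^64 ≡ 175^2 = 30625 ≡ 59 (mod 899)
12^128 ≡ 59^2 = 3481 ≡ 784 (mod 899)
12^256 ≡ 784^2 = 614656 ≡ 639 (mod 899)
12^512 ≡ 639^2 = 408321 ≡ 175 (mod 899)
898 = 512 + 256 + 128 + 2 in binary powers of 2.
So 12^898 ≡ 175 · 639 · 784 · 144 ≡ 231 (mod 899).
Since 231 ≠ 1, base 12 is a Fermat witness: 899 is composite.

231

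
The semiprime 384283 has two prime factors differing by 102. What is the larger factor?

673

Since p = q + 102, we have 384283 = q(q + 102), so q² + 102q − 384283 = 0.
Discriminant: 102² + 4·384283 = 10404 + 1537132 = 1547536; √1547536 = 1244.
q = (−102 + 1244)/2 = 571, and p = q + 102 = 673.
Check: 571 · 673 = 384283.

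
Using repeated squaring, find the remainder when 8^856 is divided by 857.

8^1 ≡ 8 (mod 857)
8^2 ≡ 8^2 = 64 ≡ 64 (mod 857)
8^4 ≡ 64^2 = 4096 ≡ 668 (mod 857)
8^8 ≡ 668^2 = 446224 ≡ 584 (mod 857)
8^16 ≡ 584^2 = 341056 ≡ 827 (mod 857)
8^32 ≡ 827^2 = 683929 ≡ 43 (mod 857)
8^64 ≡ 43^2 = 1849 ≡ 135 (mod 857)
8^128 ≡ 135^2 = 18225 ≡ 228 (mod 857)
8^256 ≡ 228^2 = 51984 ≡ 564 (mod 857)
8^512 ≡ 564^2 = 318096 ≡ 149 (mod 857)
856 = 512 + 256 + 64 + 16 + 8 in binary powers of 2.
So 8^856 ≡ 149 · 564 · 135 · 827 · 584 ≡ 1 (mod 857).
Since the result is 1, base 8 gives no evidence that 857 is composite.

1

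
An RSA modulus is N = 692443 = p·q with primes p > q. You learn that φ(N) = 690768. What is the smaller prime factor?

φ(n) = (p−1)(q−1) = n − (p+q) + 1, so p + q = 692443 − 690768 + 1 = 1676.
p and q are the roots of t² − 1676t + 692443 = 0.
Discriminant: 1676² − 4·692443 = 2808976 − 2769772 = 39204; √39204 = 198.
q = (1676 − 198)/2 = 739, p = (1676 + 198)/2 = 937.
Check: 739 · 937 = 692443.

739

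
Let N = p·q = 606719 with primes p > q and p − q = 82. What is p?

821

Since p = q + 82, we have 606719 = q(q + 82), so q² + 82q − 606719 = 0.
Discriminant: 82² + 4·606719 = 6724 + 2426876 = 2433600; √2433600 = 1560.
q = (−82 + 1560)/2 = 739, and p = q + 82 = 821.
Check: 739 · 821 = 606719.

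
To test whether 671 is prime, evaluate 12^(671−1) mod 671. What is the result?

474

12^1 ≡ 12 (mod 671)
12^2 ≡ 12^2 = 144 ≡ 144 (mod 671)
12^4 ≡ 144^2 = 20736 ≡ 606 (mod 671)
12^8 ≡ 606^2 = 367236 ≡ 199 (mod 671)
12^16 ≡ 199^2 = 39601 ≡ 12 (mod 671)
12^32 ≡ 12^2 = 144 ≡ 144 (mod 671)
12^64 ≡ 144^2 = 20736 ≡ 606 (mod 671)
12^128 ≡ 606^2 = 367236 ≡ 199 (mod 671)
12^256 ≡ 199^2 = 39601 ≡ 12 (mod 671)
12^512 ≡ 12^2 = 144 ≡ 144 (mod 671)
670 = 512 + 128 + 16 + 8 + 4 + 2 in binary powers of 2.
So 12^670 ≡ 144 · 199 · 12 · 199 · 606 · 144 ≡ 474 (mod 671).
Since 474 ≠ 1, base 12 is a Fermat witness: 671 is composite.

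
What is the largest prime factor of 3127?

59

3127 = 53 · 59
59 is prime.
So 3127 = 53 · 59; the largest prime factor is 59.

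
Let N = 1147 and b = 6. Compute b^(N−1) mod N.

776

6^1 ≡ 6 (mod 1147)
6^2 ≡ 6^2 = 36 ≡ 36 (mod 1147)
6^4 ≡ 36^2 = 1296 ≡ 149 (mod 1147)
6^8 ≡ 149^2 = 22201 ≡ 408 (mod 1147)
6^16 ≡ 408^2 = 166464 ≡ 149 (mod 1147)
6^32 ≡ 149^2 = 22201 ≡ 408 (mod 1147)
6^64 ≡ 408^2 = 166464 ≡ 149 (mod 1147)
6^128 ≡ 149^2 = 22201 ≡ 408 (mod 1147)
6^256 ≡ 408^2 = 166464 ≡ 149 (mod 1147)
6^512 ≡ 149^2 = 22201 ≡ 408 (mod 1147)
6^1024 ≡ 408^2 = 166464 ≡ 149 (mod 1147)
1146 = 1024 + 64 + 32 + 16 + 8 + 2 in binary powers of 2.
So 6^1146 ≡ 149 · 149 · 408 · 149 · 408 · 36 ≡ 776 (mod 1147).
Since 776 ≠ 1, base 6 is a Fermat witness: 1147 is composite.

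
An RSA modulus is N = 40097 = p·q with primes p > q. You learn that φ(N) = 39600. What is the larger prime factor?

397

φ(n) = (p−1)(q−1) = n − (p+q) + 1, so p + q = 40097 − 39600 + 1 = 498.
p and q are the roots of t² − 498t + 40097 = 0.
Discriminant: 498² − 4·40097 = 248004 − 160388 = 87616; √87616 = 296.
q = (498 − 296)/2 = 101, p = (498 + 296)/2 = 397.
Check: 101 · 397 = 40097.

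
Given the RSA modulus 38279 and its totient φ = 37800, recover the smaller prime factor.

101

φ(n) = (p−1)(q−1) = n − (p+q) + 1, so p + q = 38279 − 37800 + 1 = 480.
p and q are the roots of t² − 480t + 38279 = 0.
Discriminant: 480² − 4·38279 = 230400 − 153116 = 77284; √77284 = 278.
q = (480 − 278)/2 = 101, p = (480 + 278)/2 = 379.
Check: 101 · 379 = 38279.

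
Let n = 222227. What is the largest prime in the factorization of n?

97

222227 = 29 · 7663
7663 = 79 · 97
97 is prime.
So 222227 = 29 · 79 · 97; the largest prime factor is 97.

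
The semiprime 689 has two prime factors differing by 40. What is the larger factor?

Since p = q + 40, we have 689 = q(q + 40), so q² + 40q − 689 = 0.
Discriminant: 40² + 4·689 = 1600 + 2756 = 4356; √4356 = 66.
q = (−40 + 66)/2 = 13, and p = q + 40 = 53.
Check: 13 · 53 = 689.

53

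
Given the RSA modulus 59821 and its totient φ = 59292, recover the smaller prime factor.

φ(n) = (p−1)(q−1) = n − (p+q) + 1, so p + q = 59821 − 59292 + 1 = 530.
p and q are the roots of t² − 530t + 59821 = 0.
Discriminant: 530² − 4·59821 = 280900 − 239284 = 41616; √41616 = 204.
q = (530 − 204)/2 = 163, p = (530 + 204)/2 = 367.
Check: 163 · 367 = 59821.

163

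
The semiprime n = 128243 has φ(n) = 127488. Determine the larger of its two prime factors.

499

φ(n) = (p−1)(q−1) = n − (p+q) + 1, so p + q = 128243 − 127488 + 1 = 756.
p and q are the roots of t² − 756t + 128243 = 0.
Discriminant: 756² − 4·128243 = 571536 − 512972 = 58564; √58564 = 242.
q = (756 − 242)/2 = 257, p = (756 + 242)/2 = 499.
Check: 257 · 499 = 128243.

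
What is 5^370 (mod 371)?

149

5^1 ≡ 5 (mod 371)
5^2 ≡ 5^2 = 25 ≡ 25 (mod 371)
5^4 ≡ 25^2 = 625 ≡ 254 (mod 371)
5^8 ≡ 254^2 = 64516 ≡ 333 (mod 371)
5^16 ≡ 333^2 = 110889 ≡ 331 (mod 371)
5^32 ≡ 331^2 = 109561 ≡ 116 (mod 371)
5^64 ≡ 116^2 = 13456 ≡ 100 (mod 371)
5^128 ≡ 100^2 = 10000 ≡ 354 (mod 371)
5^256 ≡ 354^2 = 125316 ≡ 289 (mod 371)
370 = 256 + 64 + 32 + 16 + 2 in binary powers of 2.
So 5^370 ≡ 289 · 100 · 116 · 331 · 25 ≡ 149 (mod 371).
Since 149 ≠ 1, base 5 is a Fermat witness: 371 is composite.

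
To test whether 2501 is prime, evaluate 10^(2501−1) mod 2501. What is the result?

10^1 ≡ 10 (mod 2501)
10^2 ≡ 10^2 = 100 ≡ 100 (mod 2501)
10^4 ≡ 100^2 = 10000 ≡ 2497 (mod 2501)
10^8 ≡ 2497^2 = 6235009 ≡ 16 (mod 2501)
10^16 ≡ 16^2 = 256 ≡ 256 (mod 2501)
10^32 ≡ 256^2 = 65536 ≡ 510 (mod 2501)
10^64 ≡ 510^2 = 260100 ≡ 2497 (mod 2501)
10^128 ≡ 2497^2 = 6235009 ≡ 16 (mod 2501)
10^256 ≡ 16^2 = 256 ≡ 256 (mod 2501)
10^512 ≡ 256^2 = 65536 ≡ 510 (mod 2501)
10^1024 ≡ 510^2 = 260100 ≡ 2497 (mod 2501)
10^2048 ≡ 2497^2 = 6235009 ≡ 16 (mod 2501)
2500 = 2048 + 256 + 128 + 64 + 4 in binary powers of 2.
So 10^2500 ≡ 16 · 256 · 16 · 2497 · 2497 ≡ 657 (mod 2501).
Since 657 ≠ 1, base 10 is a Fermat witness: 2501 is composite.

657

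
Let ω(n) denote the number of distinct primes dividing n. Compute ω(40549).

40549 = 23 · 1763
1763 = 41 · 43
40549 = 23 · 41 · 43, which has 3 distinct prime factors.

3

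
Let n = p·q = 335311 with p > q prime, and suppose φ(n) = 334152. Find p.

φ(n) = (p−1)(q−1) = n − (p+q) + 1, so p + q = 335311 − 334152 + 1 = 1160.
p and q are the roots of t² − 1160t + 335311 = 0.
Discriminant: 1160² − 4·335311 = 1345600 − 1341244 = 4356; √4356 = 66.
q = (1160 − 66)/2 = 547, p = (1160 + 66)/2 = 613.
Check: 547 · 613 = 335311.

613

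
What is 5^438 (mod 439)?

5^1 ≡ 5 (mod 439)
5^2 ≡ 5^2 = 25 ≡ 25 (mod 439)
5^4 ≡ 25^2 = 625 ≡ 186 (mod 439)
5^8 ≡ 186^2 = 34596 ≡ 354 (mod 439)
5^16 ≡ 354^2 = 125316 ≡ 201 (mod 439)
5^32 ≡ 201^2 = 40401 ≡ 13 (mod 439)
5^64 ≡ 13^2 = 169 ≡ 169 (mod 439)
5^128 ≡ 169^2 = 28561 ≡ 26 (mod 439)
5^256 ≡ 26^2 = 676 ≡ 237 (mod 439)
438 = 256 + 128 + 32 + 16 + 4 + 2 in binary powers of 2.
So 5^438 ≡ 237 · 26 · 13 · 201 · 186 · 25 ≡ 1 (mod 439).
Since the result is 1, base 5 gives no evidence that 439 is composite.

1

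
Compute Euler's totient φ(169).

156

Factor: 169 = 13^2.
φ(169) = 13^1·(13−1) = 156.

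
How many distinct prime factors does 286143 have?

5

286143 = 3 · 95381
95381 = 11 · 8671
8671 = 13 · 667
667 = 23 · 29
286143 = 3 · 11 · 13 · 23 · 29, which has 5 distinct prime factors.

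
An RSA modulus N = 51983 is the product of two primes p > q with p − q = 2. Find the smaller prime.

Since p = q + 2, we have 51983 = q(q + 2), so q² + 2q − 51983 = 0.
Discriminant: 2² + 4·51983 = 4 + 207932 = 207936; √207936 = 456.
q = (−2 + 456)/2 = 227, and p = q + 2 = 229.
Check: 227 · 229 = 51983.

227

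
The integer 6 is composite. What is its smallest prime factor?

2

6 is even: 2 divides it.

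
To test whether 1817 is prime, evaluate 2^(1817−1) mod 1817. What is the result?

1221

2^1 ≡ 2 (mod 1817)
2^2 ≡ 2^2 = 4 ≡ 4 (mod 1817)
2^4 ≡ 4^2 = 16 ≡ 16 (mod 1817)
2^8 ≡ 16^2 = 256 ≡ 256 (mod 1817)
2^16 ≡ 256^2 = 65536 ≡ 124 (mod 1817)
2^32 ≡ 124^2 = 15376 ≡ 840 (mod 1817)
2^64 ≡ 840^2 = 705600 ≡ 604 (mod 1817)
2^128 ≡ 604^2 = 364816 ≡ 1416 (mod 1817)
2^256 ≡ 1416^2 = 2005056 ≡ 905 (mod 1817)
2^512 ≡ 905^2 = 819025 ≡ 1375 (mod 1817)
2^1024 ≡ 1375^2 = 1890625 ≡ 945 (mod 1817)
1816 = 1024 + 512 + 256 + 16 + 8 in binary powers of 2.
So 2^1816 ≡ 945 · 1375 · 905 · 124 · 256 ≡ 1221 (mod 1817).
Since 1221 ≠ 1, base 2 is a Fermat witness: 1817 is composite.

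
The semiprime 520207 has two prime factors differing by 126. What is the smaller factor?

661

Since p = q + 126, we have 520207 = q(q + 126), so q² + 126q − 520207 = 0.
Discriminant: 126² + 4·520207 = 15876 + 2080828 = 2096704; √2096704 = 1448.
q = (−126 + 1448)/2 = 661, and p = q + 126 = 787.
Check: 661 · 787 = 520207.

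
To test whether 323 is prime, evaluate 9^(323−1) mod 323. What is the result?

251

9^1 ≡ 9 (mod 323)
9^2 ≡ 9^2 = 81 ≡ 81 (mod 323)
9^4 ≡ 81^2 = 6561 ≡ 101 (mod 323)
9^8 ≡ 101^2 = 10201 ≡ 188 (mod 323)
9^16 ≡ 188^2 = 35344 ≡ 137 (mod 323)
9^32 ≡ 137^2 = 18769 ≡ 35 (mod 323)
9^64 ≡ 35^2 = 1225 ≡ 256 (mod 323)
9^128 ≡ 256^2 = 65536 ≡ 290 (mod 323)
9^256 ≡ 290^2 = 84100 ≡ 120 (mod 323)
322 = 256 + 64 + 2 in binary powers of 2.
So 9^322 ≡ 120 · 256 · 81 ≡ 251 (mod 323).
Since 251 ≠ 1, base 9 is a Fermat witness: 323 is composite.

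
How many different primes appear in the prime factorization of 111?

111 = 3 · 37
111 = 3 · 37, which has 2 distinct prime factors.

2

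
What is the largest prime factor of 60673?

83

60673 = 17 · 3569
3569 = 43 · 83
83 is prime.
So 60673 = 17 · 43 · 83; the largest prime factor is 83.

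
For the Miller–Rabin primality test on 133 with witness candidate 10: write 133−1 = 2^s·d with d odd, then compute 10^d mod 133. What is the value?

27

133 − 1 = 132 = 2^2 · 33, so d = 33.
10^1 ≡ 10 (mod 133)
10^2 ≡ 10^2 = 100 ≡ 100 (mod 133)
10^4 ≡ 100^2 = 10000 ≡ 25 (mod 133)
10^8 ≡ 25^2 = 625 ≡ 93 (mod 133)
10^16 ≡ 93^2 = 8649 ≡ 4 (mod 133)
10^32 ≡ 4^2 = 16 ≡ 16 (mod 133)
33 = 32 + 1 in binary powers of 2.
So 10^33 ≡ 16 · 10 ≡ 27 (mod 133).
Squaring chain: 27 → 64; never reaches −1, so base 10 is a Miller–Rabin witness that 133 is composite.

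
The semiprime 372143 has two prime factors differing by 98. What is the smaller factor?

563

Since p = q + 98, we have 372143 = q(q + 98), so q² + 98q − 372143 = 0.
Discriminant: 98² + 4·372143 = 9604 + 1488572 = 1498176; √1498176 = 1224.
q = (−98 + 1224)/2 = 563, and p = q + 98 = 661.
Check: 563 · 661 = 372143.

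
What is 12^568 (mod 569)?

1

12^1 ≡ 12 (mod 569)
12^2 ≡ 12^2 = 144 ≡ 144 (mod 569)
12^4 ≡ 144^2 = 20736 ≡ 252 (mod 569)
12^8 ≡ 252^2 = 63504 ≡ 345 (mod 569)
12^16 ≡ 345^2 = 119025 ≡ 104 (mod 569)
12^32 ≡ 104^2 = 10816 ≡ 5 (mod 569)
12^64 ≡ 5^2 = 25 ≡ 25 (mod 569)
12^128 ≡ 25^2 = 625 ≡ 56 (mod 569)
12^256 ≡ 56^2 = 3136 ≡ 291 (mod 569)
12^512 ≡ 291^2 = 84681 ≡ 469 (mod 569)
568 = 512 + 32 + 16 + 8 in binary powers of 2.
So 12^568 ≡ 469 · 5 · 104 · 345 ≡ 1 (mod 569).
Since the result is 1, base 12 gives no evidence that 569 is composite.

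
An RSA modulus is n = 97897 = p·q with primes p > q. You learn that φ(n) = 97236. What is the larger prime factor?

φ(n) = (p−1)(q−1) = n − (p+q) + 1, so p + q = 97897 − 97236 + 1 = 662.
p and q are the roots of t² − 662t + 97897 = 0.
Discriminant: 662² − 4·97897 = 438244 − 391588 = 46656; √46656 = 216.
q = (662 − 216)/2 = 223, p = (662 + 216)/2 = 439.
Check: 223 · 439 = 97897.

439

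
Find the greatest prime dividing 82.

82 = 2 · 41
41 is prime.
So 82 = 2 · 41; the largest prime factor is 41.

41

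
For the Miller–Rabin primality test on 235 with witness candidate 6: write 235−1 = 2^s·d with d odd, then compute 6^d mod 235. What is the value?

36

235 − 1 = 234 = 2^1 · 117, so d = 117.
6^1 ≡ 6 (mod 235)
6^2 ≡ 6^2 = 36 ≡ 36 (mod 235)
6^4 ≡ 36^2 = 1296 ≡ 121 (mod 235)
6^8 ≡ 121^2 = 14641 ≡ 71 (mod 235)
6^16 ≡ 71^2 = 5041 ≡ 106 (mod 235)
6^32 ≡ 106^2 = 11236 ≡ 191 (mod 235)
6^64 ≡ 191^2 = 36481 ≡ 56 (mod 235)
117 = 64 + 32 + 16 + 4 + 1 in binary powers of 2.
So 6^117 ≡ 56 · 191 · 106 · 121 · 6 ≡ 36 (mod 235).
Squaring chain: 36; never reaches −1, so base 6 is a Miller–Rabin witness that 235 is composite.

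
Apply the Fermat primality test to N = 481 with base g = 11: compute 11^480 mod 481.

1

11^1 ≡ 11 (mod 481)
11^2 ≡ 11^2 = 121 ≡ 121 (mod 481)
11^4 ≡ 121^2 = 14641 ≡ 211 (mod 481)
11^8 ≡ 211^2 = 44521 ≡ 269 (mod 481)
11^16 ≡ 269^2 = 72361 ≡ 211 (mod 481)
11^32 ≡ 211^2 = 44521 ≡ 269 (mod 481)
11^64 ≡ 269^2 = 72361 ≡ 211 (mod 481)
11^128 ≡ 211^2 = 44521 ≡ 269 (mod 481)
11^256 ≡ 269^2 = 72361 ≡ 211 (mod 481)
480 = 256 + 128 + 64 + 32 in binary powers of 2.
So 11^480 ≡ 211 · 269 · 211 · 269 ≡ 1 (mod 481).
Since the result is 1, base 11 gives no evidence that 481 is composite.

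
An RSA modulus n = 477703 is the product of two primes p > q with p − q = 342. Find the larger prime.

883

Since p = q + 342, we have 477703 = q(q + 342), so q² + 342q − 477703 = 0.
Discriminant: 342² + 4·477703 = 116964 + 1910812 = 2027776; √2027776 = 1424.
q = (−342 + 1424)/2 = 541, and p = q + 342 = 883.
Check: 541 · 883 = 477703.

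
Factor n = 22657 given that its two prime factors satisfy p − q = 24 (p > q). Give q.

139

Since p = q + 24, we have 22657 = q(q + 24), so q² + 24q − 22657 = 0.
Discriminant: 24² + 4·22657 = 576 + 90628 = 91204; √91204 = 302.
q = (−24 + 302)/2 = 139, and p = q + 24 = 163.
Check: 139 · 163 = 22657.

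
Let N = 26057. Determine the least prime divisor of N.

26057 is odd.
Digit sum 20, not divisible by 3.
Ends in 7: not divisible by 5.
7: 26057 = 7·3722 + 3
11: 26057 = 11·2368 + 9
13: 26057 = 13·2004 + 5
17: 26057 = 17·1532 + 13
19: 26057 = 19·1371 + 8
23: 26057 = 23·1132 + 21
29: 26057 = 29·898 + 15
31: 26057 = 31·840 + 17
37: 26057 = 37·704 + 9
41: 26057 = 41·635 + 22
43: 26057 = 43·605 + 42
47: 26057 = 47·554 + 19
53: 26057 = 53·491 + 34
59: 26057 = 59·441 + 38
61: 26057 = 61·427 + 10
67: 26057 = 67·388 + 61
71: 26057 = 71·367

71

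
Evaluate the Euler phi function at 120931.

Factor: 120931 = 31 · 47 · 83.
φ(120931) = (31−1) · (47−1) · (83−1) = 30 · 46 · 82 = 113160.

113160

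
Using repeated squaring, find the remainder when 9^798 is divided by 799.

225

9^1 ≡ 9 (mod 799)
9^2 ≡ 9^2 = 81 ≡ 81 (mod 799)
9^4 ≡ 81^2 = 6561 ≡ 169 (mod 799)
9^8 ≡ 169^2 = 28561 ≡ 596 (mod 799)
9^16 ≡ 596^2 = 355216 ≡ 460 (mod 799)
9^32 ≡ 460^2 = 211600 ≡ 664 (mod 799)
9^64 ≡ 664^2 = 440896 ≡ 647 (mod 799)
9^128 ≡ 647^2 = 418609 ≡ 732 (mod 799)
9^256 ≡ 732^2 = 535824 ≡ 494 (mod 799)
9^512 ≡ 494^2 = 244036 ≡ 341 (mod 799)
798 = 512 + 256 + 16 + 8 + 4 + 2 in binary powers of 2.
So 9^798 ≡ 341 · 494 · 460 · 596 · 169 · 81 ≡ 225 (mod 799).
Since 225 ≠ 1, base 9 is a Fermat witness: 799 is composite.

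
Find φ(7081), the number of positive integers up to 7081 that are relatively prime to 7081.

Factor: 7081 = 73 · 97.
φ(7081) = (73−1) · (97−1) = 72 · 96 = 6912.

6912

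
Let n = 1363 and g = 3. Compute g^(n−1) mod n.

760

3^1 ≡ 3 (mod 1363)
3^2 ≡ 3^2 = 9 ≡ 9 (mod 1363)
3^4 ≡ 9^2 = 81 ≡ 81 (mod 1363)
3^8 ≡ 81^2 = 6561 ≡ 1109 (mod 1363)
3^16 ≡ 1109^2 = 1229881 ≡ 455 (mod 1363)
3^32 ≡ 455^2 = 207025 ≡ 1212 (mod 1363)
3^64 ≡ 1212^2 = 1468944 ≡ 993 (mod 1363)
3^128 ≡ 993^2 = 986049 ≡ 600 (mod 1363)
3^256 ≡ 600^2 = 360000 ≡ 168 (mod 1363)
3^512 ≡ 168^2 = 28224 ≡ 964 (mod 1363)
3^1024 ≡ 964^2 = 929296 ≡ 1093 (mod 1363)
1362 = 1024 + 256 + 64 + 16 + 2 in binary powers of 2.
So 3^1362 ≡ 1093 · 168 · 993 · 455 · 9 ≡ 760 (mod 1363).
Since 760 ≠ 1, base 3 is a Fermat witness: 1363 is composite.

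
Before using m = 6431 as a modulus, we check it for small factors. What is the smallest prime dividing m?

59

6431 is odd.
Digit sum 14, not divisible by 3.
Ends in 1: not divisible by 5.
7: 6431 = 7·918 + 5
11: 6431 = 11·584 + 7
13: 6431 = 13·494 + 9
17: 6431 = 17·378 + 5
19: 6431 = 19·338 + 9
23: 6431 = 23·279 + 14
29: 6431 = 29·221 + 22
31: 6431 = 31·207 + 14
37: 6431 = 37·173 + 30
41: 6431 = 41·156 + 35
43: 6431 = 43·149 + 24
47: 6431 = 47·136 + 39
53: 6431 = 53·121 + 18
59: 6431 = 59·109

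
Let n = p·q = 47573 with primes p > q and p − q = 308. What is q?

Since p = q + 308, we have 47573 = q(q + 308), so q² + 308q − 47573 = 0.
Discriminant: 308² + 4·47573 = 94864 + 190292 = 285156; √285156 = 534.
q = (−308 + 534)/2 = 113, and p = q + 308 = 421.
Check: 113 · 421 = 47573.

113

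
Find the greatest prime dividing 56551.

97

56551 = 11 · 5141
5141 = 53 · 97
97 is prime.
So 56551 = 11 · 53 · 97; the largest prime factor is 97.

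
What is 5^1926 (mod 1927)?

291

5^1 ≡ 5 (mod 1927)
5^2 ≡ 5^2 = 25 ≡ 25 (mod 1927)
5^4 ≡ 25^2 = 625 ≡ 625 (mod 1927)
5^8 ≡ 625^2 = 390625 ≡ 1371 (mod 1927)
5^16 ≡ 1371^2 = 1879641 ≡ 816 (mod 1927)
5^32 ≡ 816^2 = 665856 ≡ 1041 (mod 1927)
5^64 ≡ 1041^2 = 1083681 ≡ 707 (mod 1927)
5^128 ≡ 707^2 = 499849 ≡ 756 (mod 1927)
5^256 ≡ 756^2 = 571536 ≡ 1144 (mod 1927)
5^512 ≡ 1144^2 = 1308736 ≡ 303 (mod 1927)
5^1024 ≡ 303^2 = 91809 ≡ 1240 (mod 1927)
1926 = 1024 + 512 + 256 + 128 + 4 + 2 in binary powers of 2.
So 5^1926 ≡ 1240 · 303 · 1144 · 756 · 625 · 25 ≡ 291 (mod 1927).
Since 291 ≠ 1, base 5 is a Fermat witness: 1927 is composite.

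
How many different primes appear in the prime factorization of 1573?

1573 = 11^2 · 13
1573 = 11^2 · 13, which has 2 distinct prime factors.

2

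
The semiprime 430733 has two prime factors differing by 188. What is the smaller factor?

Since p = q + 188, we have 430733 = q(q + 188), so q² + 188q − 430733 = 0.
Discriminant: 188² + 4·430733 = 35344 + 1722932 = 1758276; √1758276 = 1326.
q = (−188 + 1326)/2 = 569, and p = q + 188 = 757.
Check: 569 · 757 = 430733.

569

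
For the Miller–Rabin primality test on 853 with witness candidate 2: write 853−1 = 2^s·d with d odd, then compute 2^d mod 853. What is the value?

333

853 − 1 = 852 = 2^2 · 213, so d = 213.
2^1 ≡ 2 (mod 853)
2^2 ≡ 2^2 = 4 ≡ 4 (mod 853)
2^4 ≡ 4^2 = 16 ≡ 16 (mod 853)
2^8 ≡ 16^2 = 256 ≡ 256 (mod 853)
2^16 ≡ 256^2 = 65536 ≡ 708 (mod 853)
2^32 ≡ 708^2 = 501264 ≡ 553 (mod 853)
2^64 ≡ 553^2 = 305809 ≡ 435 (mod 853)
2^128 ≡ 435^2 = 189225 ≡ 712 (mod 853)
213 = 128 + 64 + 16 + 4 + 1 in binary powers of 2.
So 2^213 ≡ 712 · 435 · 708 · 16 · 2 ≡ 333 (mod 853).
Squaring chain: 333 → 852; reaches −1, so base 2 does not prove 853 composite.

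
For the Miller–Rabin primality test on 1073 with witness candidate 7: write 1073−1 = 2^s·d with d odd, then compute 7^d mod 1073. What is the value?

1073 − 1 = 1072 = 2^4 · 67, so d = 67.
7^1 ≡ 7 (mod 1073)
7^2 ≡ 7^2 = 49 ≡ 49 (mod 1073)
7^4 ≡ 49^2 = 2401 ≡ 255 (mod 1073)
7^8 ≡ 255^2 = 65025 ≡ 645 (mod 1073)
7^16 ≡ 645^2 = 416025 ≡ 774 (mod 1073)
7^32 ≡ 774^2 = 599076 ≡ 342 (mod 1073)
7^64 ≡ 342^2 = 116964 ≡ 7 (mod 1073)
67 = 64 + 2 + 1 in binary powers of 2.
So 7^67 ≡ 7 · 49 · 7 ≡ 255 (mod 1073).
Squaring chain: 255 → 645 → 774 → 342; never reaches −1, so base 7 is a Miller–Rabin witness that 1073 is composite.

255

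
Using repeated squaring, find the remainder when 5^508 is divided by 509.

1

5^1 ≡ 5 (mod 509)
5^2 ≡ 5^2 = 25 ≡ 25 (mod 509)
5^4 ≡ 25^2 = 625 ≡ 116 (mod 509)
5^8 ≡ 116^2 = 13456 ≡ 222 (mod 509)
5^16 ≡ 222^2 = 49284 ≡ 420 (mod 509)
5^32 ≡ 420^2 = 176400 ≡ 286 (mod 509)
5^64 ≡ 286^2 = 81796 ≡ 356 (mod 509)
5^128 ≡ 356^2 = 126736 ≡ 504 (mod 509)
5^256 ≡ 504^2 = 254016 ≡ 25 (mod 509)
508 = 256 + 128 + 64 + 32 + 16 + 8 + 4 in binary powers of 2.
So 5^508 ≡ 25 · 504 · 356 · 286 · 420 · 222 · 116 ≡ 1 (mod 509).
Since the result is 1, base 5 gives no evidence that 509 is composite.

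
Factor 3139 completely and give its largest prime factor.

3139 = 43 · 73
73 is prime.
So 3139 = 43 · 73; the largest prime factor is 73.

73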